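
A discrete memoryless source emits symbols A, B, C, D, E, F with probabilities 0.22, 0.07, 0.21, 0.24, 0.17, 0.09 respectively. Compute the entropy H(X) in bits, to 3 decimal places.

2.463 bits

H = −Σ pᵢ log₂ pᵢ.
−0.22·log₂(0.22) = 0.4806
−0.07·log₂(0.07) = 0.2686
−0.21·log₂(0.21) = 0.4728
−0.24·log₂(0.24) = 0.4941
−0.17·log₂(0.17) = 0.4346
−0.09·log₂(0.09) = 0.3127
Sum ≈ 2.4633 → 2.463 bits.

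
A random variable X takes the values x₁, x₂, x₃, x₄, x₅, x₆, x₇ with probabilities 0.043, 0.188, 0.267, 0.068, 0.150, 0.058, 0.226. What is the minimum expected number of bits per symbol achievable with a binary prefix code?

Repeatedly combine the two least-probable nodes; the expected code length is the sum of the merged weights.
merge 43/1000 + 29/500 → 101/1000
merge 17/250 + 101/1000 → 169/1000
merge 3/20 + 169/1000 → 319/1000
merge 47/250 + 113/500 → 207/500
merge 267/1000 + 319/1000 → 293/500
merge 207/500 + 293/500 → 1
L = 101/1000 + 169/1000 + 319/1000 + 207/500 + 293/500 + 1 = 2589/1000 = 2.589 bits/symbol.

2.589 bits/symbol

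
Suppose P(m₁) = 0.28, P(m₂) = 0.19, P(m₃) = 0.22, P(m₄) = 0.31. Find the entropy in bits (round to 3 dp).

H = −Σ pᵢ log₂ pᵢ.
−0.28·log₂(0.28) = 0.5142
−0.19·log₂(0.19) = 0.4552
−0.22·log₂(0.22) = 0.4806
−0.31·log₂(0.31) = 0.5238
Sum ≈ 1.9738 → 1.974 bits.

1.974 bits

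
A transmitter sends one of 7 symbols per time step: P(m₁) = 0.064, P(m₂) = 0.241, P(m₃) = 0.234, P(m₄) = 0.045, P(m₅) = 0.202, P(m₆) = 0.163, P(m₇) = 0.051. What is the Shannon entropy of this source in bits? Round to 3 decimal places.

H = −Σ pᵢ log₂ pᵢ.
−0.064·log₂(0.064) = 0.2538
−0.241·log₂(0.241) = 0.4947
−0.234·log₂(0.234) = 0.4903
−0.045·log₂(0.045) = 0.2013
−0.202·log₂(0.202) = 0.4661
−0.163·log₂(0.163) = 0.4266
−0.051·log₂(0.051) = 0.2190
Sum ≈ 2.5519 → 2.552 bits.

2.552 bits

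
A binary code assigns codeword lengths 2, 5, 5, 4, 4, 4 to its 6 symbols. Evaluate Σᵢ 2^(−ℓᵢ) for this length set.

0.5

With common denominator 2^5 = 32: Σ 2^(−ℓᵢ) = 8/32 + 1/32 + 1/32 + 2/32 + 2/32 + 2/32 = 16/32 = 0.5.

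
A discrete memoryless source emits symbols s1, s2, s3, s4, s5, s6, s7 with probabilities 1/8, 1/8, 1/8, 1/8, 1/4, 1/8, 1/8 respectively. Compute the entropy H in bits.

Each probability is a power of 1/2, so log₂(1/p) is an integer.
H = Σ p·log₂(1/p) = 1/8·3 + 1/8·3 + 1/8·3 + 1/8·3 + 1/4·2 + 1/8·3 + 1/8·3 = 2.75 bits.

2.75 bits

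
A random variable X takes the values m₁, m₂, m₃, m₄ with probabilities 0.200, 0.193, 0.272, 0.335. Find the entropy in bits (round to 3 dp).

1.962 bits

H = −Σ pᵢ log₂ pᵢ.
−0.200·log₂(0.200) = 0.4644
−0.193·log₂(0.193) = 0.4581
−0.272·log₂(0.272) = 0.5109
−0.335·log₂(0.335) = 0.5286
Sum ≈ 1.9619 → 1.962 bits.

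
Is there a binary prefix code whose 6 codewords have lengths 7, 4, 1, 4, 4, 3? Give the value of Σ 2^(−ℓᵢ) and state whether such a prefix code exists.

0.8203125; yes

With common denominator 2^7 = 128: Σ 2^(−ℓᵢ) = 1/128 + 8/128 + 64/128 + 8/128 + 8/128 + 16/128 = 105/128 = 0.8203125.
Kraft's inequality requires Σ ≤ 1; here Σ = 0.8203125 ≤ 1, so such a prefix code exists.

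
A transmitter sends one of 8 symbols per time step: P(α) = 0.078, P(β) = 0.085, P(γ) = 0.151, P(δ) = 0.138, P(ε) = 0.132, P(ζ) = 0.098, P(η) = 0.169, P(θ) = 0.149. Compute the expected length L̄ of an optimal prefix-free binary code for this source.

Repeatedly combine the two least-probable nodes; the expected code length is the sum of the merged weights.
merge 39/500 + 17/200 → 163/1000
merge 49/500 + 33/250 → 23/100
merge 69/500 + 149/1000 → 287/1000
merge 151/1000 + 163/1000 → 157/500
merge 169/1000 + 23/100 → 399/1000
merge 287/1000 + 157/500 → 601/1000
merge 399/1000 + 601/1000 → 1
L = 163/1000 + 23/100 + 287/1000 + 157/500 + 399/1000 + 601/1000 + 1 = 1497/500 = 2.994 bits/symbol.

2.994 bits/symbol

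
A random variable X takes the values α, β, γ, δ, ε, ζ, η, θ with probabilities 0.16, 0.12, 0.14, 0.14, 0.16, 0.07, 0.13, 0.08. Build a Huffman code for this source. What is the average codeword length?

2.99 bits/symbol

Repeatedly combine the two least-probable nodes; the expected code length is the sum of the merged weights.
merge 7/100 + 2/25 → 3/20
merge 3/25 + 13/100 → 1/4
merge 7/50 + 7/50 → 7/25
merge 3/20 + 4/25 → 31/100
merge 4/25 + 1/4 → 41/100
merge 7/25 + 31/100 → 59/100
merge 41/100 + 59/100 → 1
L = 3/20 + 1/4 + 7/25 + 31/100 + 41/100 + 59/100 + 1 = 299/100 = 2.99 bits/symbol.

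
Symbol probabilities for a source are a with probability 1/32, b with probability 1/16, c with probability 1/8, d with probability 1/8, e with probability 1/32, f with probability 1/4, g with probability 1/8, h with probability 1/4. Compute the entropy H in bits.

Each probability is a power of 1/2, so log₂(1/p) is an integer.
H = Σ p·log₂(1/p) = 1/32·5 + 1/16·4 + 1/8·3 + 1/8·3 + 1/32·5 + 1/4·2 + 1/8·3 + 1/4·2 = 2.6875 bits.

2.6875 bits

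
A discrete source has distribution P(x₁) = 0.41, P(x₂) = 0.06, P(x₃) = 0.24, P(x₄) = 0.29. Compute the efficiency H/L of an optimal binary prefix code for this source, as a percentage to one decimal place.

94.3%

Entropy H = −Σ p log₂ p ≈ 1.7830 bits.
Huffman merges: 3/50+6/25→3/10; 29/100+3/10→59/100; 41/100+59/100→1. L = 189/100 ≈ 1.8900.
Efficiency = H/L = 1.7830/1.8900 = 94.3%.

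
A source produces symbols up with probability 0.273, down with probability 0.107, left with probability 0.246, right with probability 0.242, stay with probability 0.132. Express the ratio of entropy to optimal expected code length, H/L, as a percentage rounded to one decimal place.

Entropy H = −Σ p log₂ p ≈ 2.2350 bits.
Huffman merges: 107/1000+33/250→239/1000; 239/1000+121/500→481/1000; 123/500+273/1000→519/1000; 481/1000+519/1000→1. L = 2239/1000 ≈ 2.2390.
Efficiency = H/L = 2.2350/2.2390 = 99.8%.

99.8%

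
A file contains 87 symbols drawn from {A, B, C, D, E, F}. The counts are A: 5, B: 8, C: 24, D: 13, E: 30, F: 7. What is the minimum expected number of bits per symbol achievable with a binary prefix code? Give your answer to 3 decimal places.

Probabilities are the counts divided by 87.
Repeatedly combine the two least-probable nodes; the expected code length is the sum of the merged weights.
merge 5/87 + 7/87 → 4/29
merge 8/87 + 4/29 → 20/87
merge 13/87 + 20/87 → 11/29
merge 8/29 + 10/29 → 18/29
merge 11/29 + 18/29 → 1
L = 4/29 + 20/87 + 11/29 + 18/29 + 1 = 206/87 ≈ 2.368 bits/symbol.

2.368 bits/symbol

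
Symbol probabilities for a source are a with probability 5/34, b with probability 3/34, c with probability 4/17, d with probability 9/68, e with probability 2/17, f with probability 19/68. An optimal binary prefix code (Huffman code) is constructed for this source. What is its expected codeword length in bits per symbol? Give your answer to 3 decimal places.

2.485 bits/symbol

Repeatedly combine the two least-probable nodes; the expected code length is the sum of the merged weights.
merge 3/34 + 2/17 → 7/34
merge 9/68 + 5/34 → 19/68
merge 7/34 + 4/17 → 15/34
merge 19/68 + 19/68 → 19/34
merge 15/34 + 19/34 → 1
L = 7/34 + 19/68 + 15/34 + 19/34 + 1 = 169/68 ≈ 2.485 bits/symbol.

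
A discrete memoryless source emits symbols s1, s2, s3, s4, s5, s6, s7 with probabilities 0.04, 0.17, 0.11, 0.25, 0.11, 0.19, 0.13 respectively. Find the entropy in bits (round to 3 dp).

H = −Σ pᵢ log₂ pᵢ.
−0.04·log₂(0.04) = 0.1858
−0.17·log₂(0.17) = 0.4346
−0.11·log₂(0.11) = 0.3503
−0.25·log₂(0.25) = 0.5000
−0.11·log₂(0.11) = 0.3503
−0.19·log₂(0.19) = 0.4552
−0.13·log₂(0.13) = 0.3826
Sum ≈ 2.6588 → 2.659 bits.

2.659 bits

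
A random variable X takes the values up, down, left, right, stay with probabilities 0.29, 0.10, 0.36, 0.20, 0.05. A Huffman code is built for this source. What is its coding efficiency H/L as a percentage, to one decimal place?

96.3%

Entropy H = −Σ p log₂ p ≈ 2.0612 bits.
Huffman merges: 1/20+1/10→3/20; 3/20+1/5→7/20; 29/100+7/20→16/25; 9/25+16/25→1. L = 107/50 ≈ 2.1400.
Efficiency = H/L = 2.0612/2.1400 = 96.3%.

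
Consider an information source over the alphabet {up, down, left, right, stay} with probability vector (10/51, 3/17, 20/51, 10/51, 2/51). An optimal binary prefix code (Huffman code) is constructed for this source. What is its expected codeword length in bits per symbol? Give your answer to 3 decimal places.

2.216 bits/symbol

Repeatedly combine the two least-probable nodes; the expected code length is the sum of the merged weights.
merge 2/51 + 3/17 → 11/51
merge 10/51 + 10/51 → 20/51
merge 11/51 + 20/51 → 31/51
merge 20/51 + 31/51 → 1
L = 11/51 + 20/51 + 31/51 + 1 = 113/51 ≈ 2.216 bits/symbol.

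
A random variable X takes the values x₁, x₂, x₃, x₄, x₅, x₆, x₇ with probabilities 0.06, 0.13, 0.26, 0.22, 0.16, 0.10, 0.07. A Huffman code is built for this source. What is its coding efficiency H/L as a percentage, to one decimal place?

Entropy H = −Σ p log₂ p ≈ 2.6358 bits.
Huffman merges: 3/50+7/100→13/100; 1/10+13/100→23/100; 13/100+4/25→29/100; 11/50+23/100→9/20; 13/50+29/100→11/20; 9/20+11/20→1. L = 53/20 ≈ 2.6500.
Efficiency = H/L = 2.6358/2.6500 = 99.5%.

99.5%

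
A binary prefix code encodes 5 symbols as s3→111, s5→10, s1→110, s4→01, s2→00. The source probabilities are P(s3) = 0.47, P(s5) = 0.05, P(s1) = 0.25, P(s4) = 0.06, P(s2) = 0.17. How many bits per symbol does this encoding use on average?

2.72 bits/symbol

L̄ = Σ pᵢ·ℓᵢ = 0.47·3 + 0.05·2 + 0.25·3 + 0.06·2 + 0.17·2 = 2.72 bits/symbol.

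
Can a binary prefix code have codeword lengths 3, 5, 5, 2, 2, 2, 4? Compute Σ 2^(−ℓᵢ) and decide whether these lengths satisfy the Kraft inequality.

With common denominator 2^5 = 32: Σ 2^(−ℓᵢ) = 4/32 + 1/32 + 1/32 + 8/32 + 8/32 + 8/32 + 2/32 = 32/32 = 1.
Kraft's inequality requires Σ ≤ 1; here Σ = 1 ≤ 1, so such a prefix code exists.

1; yes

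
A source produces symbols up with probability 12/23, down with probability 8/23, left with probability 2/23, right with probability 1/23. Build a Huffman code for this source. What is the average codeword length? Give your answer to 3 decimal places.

1.609 bits/symbol

Repeatedly combine the two least-probable nodes; the expected code length is the sum of the merged weights.
merge 1/23 + 2/23 → 3/23
merge 3/23 + 8/23 → 11/23
merge 11/23 + 12/23 → 1
L = 3/23 + 11/23 + 1 = 37/23 ≈ 1.609 bits/symbol.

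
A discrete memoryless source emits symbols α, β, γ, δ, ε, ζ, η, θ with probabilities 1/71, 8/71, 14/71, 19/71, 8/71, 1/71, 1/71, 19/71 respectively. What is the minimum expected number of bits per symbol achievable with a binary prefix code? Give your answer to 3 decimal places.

Repeatedly combine the two least-probable nodes; the expected code length is the sum of the merged weights.
merge 1/71 + 1/71 → 2/71
merge 1/71 + 2/71 → 3/71
merge 3/71 + 8/71 → 11/71
merge 8/71 + 11/71 → 19/71
merge 14/71 + 19/71 → 33/71
merge 19/71 + 19/71 → 38/71
merge 33/71 + 38/71 → 1
L = 2/71 + 3/71 + 11/71 + 19/71 + 33/71 + 38/71 + 1 = 177/71 ≈ 2.493 bits/symbol.

2.493 bits/symbol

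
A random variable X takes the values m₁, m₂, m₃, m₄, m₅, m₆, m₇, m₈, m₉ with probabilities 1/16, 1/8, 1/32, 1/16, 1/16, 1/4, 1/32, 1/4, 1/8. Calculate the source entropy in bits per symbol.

2.8125 bits

Each probability is a power of 1/2, so log₂(1/p) is an integer.
H = Σ p·log₂(1/p) = 1/16·4 + 1/8·3 + 1/32·5 + 1/16·4 + 1/16·4 + 1/4·2 + 1/32·5 + 1/4·2 + 1/8·3 = 2.8125 bits.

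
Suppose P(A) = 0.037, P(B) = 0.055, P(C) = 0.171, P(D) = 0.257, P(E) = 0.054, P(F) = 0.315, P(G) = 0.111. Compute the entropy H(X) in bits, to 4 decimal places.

H = −Σ pᵢ log₂ pᵢ.
−0.037·log₂(0.037) = 0.1760
−0.055·log₂(0.055) = 0.2301
−0.171·log₂(0.171) = 0.4357
−0.257·log₂(0.257) = 0.5038
−0.054·log₂(0.054) = 0.2274
−0.315·log₂(0.315) = 0.5250
−0.111·log₂(0.111) = 0.3520
Sum ≈ 2.4500 → 2.4500 bits.

2.4500 bits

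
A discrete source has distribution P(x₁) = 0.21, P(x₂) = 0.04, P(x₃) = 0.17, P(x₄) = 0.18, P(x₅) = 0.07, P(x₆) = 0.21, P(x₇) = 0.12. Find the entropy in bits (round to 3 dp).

2.647 bits

H = −Σ pᵢ log₂ pᵢ.
−0.21·log₂(0.21) = 0.4728
−0.04·log₂(0.04) = 0.1858
−0.17·log₂(0.17) = 0.4346
−0.18·log₂(0.18) = 0.4453
−0.07·log₂(0.07) = 0.2686
−0.21·log₂(0.21) = 0.4728
−0.12·log₂(0.12) = 0.3671
Sum ≈ 2.6469 → 2.647 bits.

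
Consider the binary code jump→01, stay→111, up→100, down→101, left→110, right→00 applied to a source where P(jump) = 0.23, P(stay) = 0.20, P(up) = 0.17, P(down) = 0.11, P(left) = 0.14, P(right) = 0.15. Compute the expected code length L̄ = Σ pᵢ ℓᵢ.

2.62 bits/symbol

L̄ = Σ pᵢ·ℓᵢ = 0.23·2 + 0.20·3 + 0.17·3 + 0.11·3 + 0.14·3 + 0.15·2 = 2.62 bits/symbol.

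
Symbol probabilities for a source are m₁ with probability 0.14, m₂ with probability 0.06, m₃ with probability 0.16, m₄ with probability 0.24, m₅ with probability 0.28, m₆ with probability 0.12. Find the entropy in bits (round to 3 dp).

H = −Σ pᵢ log₂ pᵢ.
−0.14·log₂(0.14) = 0.3971
−0.06·log₂(0.06) = 0.2435
−0.16·log₂(0.16) = 0.4230
−0.24·log₂(0.24) = 0.4941
−0.28·log₂(0.28) = 0.5142
−0.12·log₂(0.12) = 0.3671
Sum ≈ 2.4391 → 2.439 bits.

2.439 bits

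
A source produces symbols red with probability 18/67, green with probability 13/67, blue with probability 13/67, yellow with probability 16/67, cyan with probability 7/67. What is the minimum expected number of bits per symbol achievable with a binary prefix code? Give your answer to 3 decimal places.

Repeatedly combine the two least-probable nodes; the expected code length is the sum of the merged weights.
merge 7/67 + 13/67 → 20/67
merge 13/67 + 16/67 → 29/67
merge 18/67 + 20/67 → 38/67
merge 29/67 + 38/67 → 1
L = 20/67 + 29/67 + 38/67 + 1 = 154/67 ≈ 2.299 bits/symbol.

2.299 bits/symbol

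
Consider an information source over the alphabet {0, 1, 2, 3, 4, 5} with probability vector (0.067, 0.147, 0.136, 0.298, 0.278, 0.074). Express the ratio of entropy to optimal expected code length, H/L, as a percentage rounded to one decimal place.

98.1%

Entropy H = −Σ p log₂ p ≈ 2.3712 bits.
Huffman merges: 67/1000+37/500→141/1000; 17/125+141/1000→277/1000; 147/1000+277/1000→53/125; 139/500+149/500→72/125; 53/125+72/125→1. L = 1209/500 ≈ 2.4180.
Efficiency = H/L = 2.3712/2.4180 = 98.1%.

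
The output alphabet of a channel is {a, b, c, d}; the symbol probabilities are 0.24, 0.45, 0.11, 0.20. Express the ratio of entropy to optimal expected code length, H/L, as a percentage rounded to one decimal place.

98.2%

Entropy H = −Σ p log₂ p ≈ 1.8272 bits.
Huffman merges: 11/100+1/5→31/100; 6/25+31/100→11/20; 9/20+11/20→1. L = 93/50 ≈ 1.8600.
Efficiency = H/L = 1.8272/1.8600 = 98.2%.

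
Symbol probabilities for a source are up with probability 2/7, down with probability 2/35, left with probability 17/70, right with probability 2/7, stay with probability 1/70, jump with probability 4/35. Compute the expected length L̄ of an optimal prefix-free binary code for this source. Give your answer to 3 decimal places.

Repeatedly combine the two least-probable nodes; the expected code length is the sum of the merged weights.
merge 1/70 + 2/35 → 1/14
merge 1/14 + 4/35 → 13/70
merge 13/70 + 17/70 → 3/7
merge 2/7 + 2/7 → 4/7
merge 3/7 + 4/7 → 1
L = 1/14 + 13/70 + 3/7 + 4/7 + 1 = 79/35 ≈ 2.257 bits/symbol.

2.257 bits/symbol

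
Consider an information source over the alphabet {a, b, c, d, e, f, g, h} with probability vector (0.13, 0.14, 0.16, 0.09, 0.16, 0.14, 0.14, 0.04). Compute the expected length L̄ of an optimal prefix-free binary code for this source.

2.97 bits/symbol

Repeatedly combine the two least-probable nodes; the expected code length is the sum of the merged weights.
merge 1/25 + 9/100 → 13/100
merge 13/100 + 13/100 → 13/50
merge 7/50 + 7/50 → 7/25
merge 7/50 + 4/25 → 3/10
merge 4/25 + 13/50 → 21/50
merge 7/25 + 3/10 → 29/50
merge 21/50 + 29/50 → 1
L = 13/100 + 13/50 + 7/25 + 3/10 + 21/50 + 29/50 + 1 = 297/100 = 2.97 bits/symbol.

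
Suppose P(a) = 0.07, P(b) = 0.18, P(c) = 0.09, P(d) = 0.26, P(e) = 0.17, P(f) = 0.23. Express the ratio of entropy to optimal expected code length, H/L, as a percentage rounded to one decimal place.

Entropy H = −Σ p log₂ p ≈ 2.4541 bits.
Huffman merges: 7/100+9/100→4/25; 4/25+17/100→33/100; 9/50+23/100→41/100; 13/50+33/100→59/100; 41/100+59/100→1. L = 249/100 ≈ 2.4900.
Efficiency = H/L = 2.4541/2.4900 = 98.6%.

98.6%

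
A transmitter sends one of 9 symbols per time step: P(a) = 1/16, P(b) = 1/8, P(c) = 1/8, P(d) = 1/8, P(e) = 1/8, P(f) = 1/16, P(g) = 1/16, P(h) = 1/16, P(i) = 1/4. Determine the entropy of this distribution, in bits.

3 bits

Each probability is a power of 1/2, so log₂(1/p) is an integer.
H = Σ p·log₂(1/p) = 1/16·4 + 1/8·3 + 1/8·3 + 1/8·3 + 1/8·3 + 1/16·4 + 1/16·4 + 1/16·4 + 1/4·2 = 3 bits.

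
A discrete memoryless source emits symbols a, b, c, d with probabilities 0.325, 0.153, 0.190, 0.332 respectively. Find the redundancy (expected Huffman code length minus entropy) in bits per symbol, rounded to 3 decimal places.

Entropy H = −Σ p log₂ p ≈ 1.9247 bits.
Huffman merges: 153/1000+19/100→343/1000; 13/40+83/250→657/1000; 343/1000+657/1000→1. L = 2 ≈ 2.0000.
L − H = 2.0000 − 1.9247 = 0.075 bits.

0.075 bits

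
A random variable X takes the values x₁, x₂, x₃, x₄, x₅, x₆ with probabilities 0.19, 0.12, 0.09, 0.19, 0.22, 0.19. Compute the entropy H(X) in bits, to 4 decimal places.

H = −Σ pᵢ log₂ pᵢ.
−0.19·log₂(0.19) = 0.4552
−0.12·log₂(0.12) = 0.3671
−0.09·log₂(0.09) = 0.3127
−0.19·log₂(0.19) = 0.4552
−0.22·log₂(0.22) = 0.4806
−0.19·log₂(0.19) = 0.4552
Sum ≈ 2.5260 → 2.5260 bits.

2.5260 bits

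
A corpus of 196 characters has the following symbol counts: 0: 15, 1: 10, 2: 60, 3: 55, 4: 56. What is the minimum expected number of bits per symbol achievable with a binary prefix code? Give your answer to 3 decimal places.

Probabilities are the counts divided by 196.
Repeatedly combine the two least-probable nodes; the expected code length is the sum of the merged weights.
merge 5/98 + 15/196 → 25/196
merge 25/196 + 55/196 → 20/49
merge 2/7 + 15/49 → 29/49
merge 20/49 + 29/49 → 1
L = 25/196 + 20/49 + 29/49 + 1 = 417/196 ≈ 2.128 bits/symbol.

2.128 bits/symbol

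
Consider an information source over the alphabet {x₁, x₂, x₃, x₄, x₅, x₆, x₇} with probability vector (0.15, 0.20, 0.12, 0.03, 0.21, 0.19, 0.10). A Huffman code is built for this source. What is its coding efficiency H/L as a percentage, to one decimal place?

97.6%

Entropy H = −Σ p log₂ p ≈ 2.6540 bits.
Huffman merges: 3/100+1/10→13/100; 3/25+13/100→1/4; 3/20+19/100→17/50; 1/5+21/100→41/100; 1/4+17/50→59/100; 41/100+59/100→1. L = 68/25 ≈ 2.7200.
Efficiency = H/L = 2.6540/2.7200 = 97.6%.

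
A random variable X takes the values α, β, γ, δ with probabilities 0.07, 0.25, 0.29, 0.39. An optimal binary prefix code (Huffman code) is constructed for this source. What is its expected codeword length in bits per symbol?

1.93 bits/symbol

Repeatedly combine the two least-probable nodes; the expected code length is the sum of the merged weights.
merge 7/100 + 1/4 → 8/25
merge 29/100 + 8/25 → 61/100
merge 39/100 + 61/100 → 1
L = 8/25 + 61/100 + 1 = 193/100 = 1.93 bits/symbol.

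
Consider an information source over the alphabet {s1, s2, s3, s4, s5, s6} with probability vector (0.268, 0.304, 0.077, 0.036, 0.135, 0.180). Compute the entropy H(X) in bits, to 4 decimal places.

H = −Σ pᵢ log₂ pᵢ.
−0.268·log₂(0.268) = 0.5091
−0.304·log₂(0.304) = 0.5222
−0.077·log₂(0.077) = 0.2848
−0.036·log₂(0.036) = 0.1727
−0.135·log₂(0.135) = 0.3900
−0.180·log₂(0.180) = 0.4453
Sum ≈ 2.3241 → 2.3241 bits.

2.3241 bits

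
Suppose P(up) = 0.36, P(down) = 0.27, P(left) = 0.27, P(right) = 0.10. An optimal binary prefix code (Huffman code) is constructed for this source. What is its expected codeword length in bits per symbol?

2 bits/symbol

Repeatedly combine the two least-probable nodes; the expected code length is the sum of the merged weights.
merge 1/10 + 27/100 → 37/100
merge 27/100 + 9/25 → 63/100
merge 37/100 + 63/100 → 1
L = 37/100 + 63/100 + 1 = 2 bits/symbol.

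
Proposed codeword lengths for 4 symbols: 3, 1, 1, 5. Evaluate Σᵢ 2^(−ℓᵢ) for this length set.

1.15625

With common denominator 2^5 = 32: Σ 2^(−ℓᵢ) = 4/32 + 16/32 + 16/32 + 1/32 = 37/32 = 1.15625.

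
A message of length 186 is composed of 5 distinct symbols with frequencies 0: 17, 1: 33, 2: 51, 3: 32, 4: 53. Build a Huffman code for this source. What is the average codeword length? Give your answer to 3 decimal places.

Probabilities are the counts divided by 186.
Repeatedly combine the two least-probable nodes; the expected code length is the sum of the merged weights.
merge 17/186 + 16/93 → 49/186
merge 11/62 + 49/186 → 41/93
merge 17/62 + 53/186 → 52/93
merge 41/93 + 52/93 → 1
L = 49/186 + 41/93 + 52/93 + 1 = 421/186 ≈ 2.263 bits/symbol.

2.263 bits/symbol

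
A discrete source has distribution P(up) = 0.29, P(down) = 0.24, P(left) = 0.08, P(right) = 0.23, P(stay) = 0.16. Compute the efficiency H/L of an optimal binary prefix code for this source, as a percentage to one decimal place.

Entropy H = −Σ p log₂ p ≈ 2.2142 bits.
Huffman merges: 2/25+4/25→6/25; 23/100+6/25→47/100; 6/25+29/100→53/100; 47/100+53/100→1. L = 56/25 ≈ 2.2400.
Efficiency = H/L = 2.2142/2.2400 = 98.8%.

98.8%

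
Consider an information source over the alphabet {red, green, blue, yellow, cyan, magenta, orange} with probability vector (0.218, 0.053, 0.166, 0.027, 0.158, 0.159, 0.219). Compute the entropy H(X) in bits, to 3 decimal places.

H = −Σ pᵢ log₂ pᵢ.
−0.218·log₂(0.218) = 0.4791
−0.053·log₂(0.053) = 0.2246
−0.166·log₂(0.166) = 0.4301
−0.027·log₂(0.027) = 0.1407
−0.158·log₂(0.158) = 0.4206
−0.159·log₂(0.159) = 0.4218
−0.219·log₂(0.219) = 0.4798
Sum ≈ 2.5967 → 2.597 bits.

2.597 bits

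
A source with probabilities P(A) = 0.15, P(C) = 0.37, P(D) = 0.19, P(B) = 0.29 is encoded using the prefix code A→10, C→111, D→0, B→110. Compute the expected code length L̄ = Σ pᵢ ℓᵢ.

L̄ = Σ pᵢ·ℓᵢ = 0.15·2 + 0.37·3 + 0.19·1 + 0.29·3 = 2.47 bits/symbol.

2.47 bits/symbol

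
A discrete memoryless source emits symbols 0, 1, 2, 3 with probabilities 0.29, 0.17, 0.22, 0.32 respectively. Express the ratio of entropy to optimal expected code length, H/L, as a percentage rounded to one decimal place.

Entropy H = −Σ p log₂ p ≈ 1.9591 bits.
Huffman merges: 17/100+11/50→39/100; 29/100+8/25→61/100; 39/100+61/100→1. L = 2 ≈ 2.0000.
Efficiency = H/L = 1.9591/2.0000 = 98.0%.

98.0%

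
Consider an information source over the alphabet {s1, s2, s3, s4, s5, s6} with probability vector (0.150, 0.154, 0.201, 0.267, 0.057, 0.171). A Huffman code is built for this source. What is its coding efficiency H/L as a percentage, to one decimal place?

97.6%

Entropy H = −Σ p log₂ p ≈ 2.4714 bits.
Huffman merges: 57/1000+3/20→207/1000; 77/500+171/1000→13/40; 201/1000+207/1000→51/125; 267/1000+13/40→74/125; 51/125+74/125→1. L = 633/250 ≈ 2.5320.
Efficiency = H/L = 2.4714/2.5320 = 97.6%.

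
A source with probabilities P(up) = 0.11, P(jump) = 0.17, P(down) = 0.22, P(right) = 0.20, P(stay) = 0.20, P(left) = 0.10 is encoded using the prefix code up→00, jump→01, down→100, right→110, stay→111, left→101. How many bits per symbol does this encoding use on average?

L̄ = Σ pᵢ·ℓᵢ = 0.11·2 + 0.17·2 + 0.22·3 + 0.20·3 + 0.20·3 + 0.10·3 = 2.72 bits/symbol.

2.72 bits/symbol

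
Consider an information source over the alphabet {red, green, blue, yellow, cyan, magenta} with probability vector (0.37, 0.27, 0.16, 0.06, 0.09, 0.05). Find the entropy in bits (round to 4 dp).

2.2361 bits

H = −Σ pᵢ log₂ pᵢ.
−0.37·log₂(0.37) = 0.5307
−0.27·log₂(0.27) = 0.5100
−0.16·log₂(0.16) = 0.4230
−0.06·log₂(0.06) = 0.2435
−0.09·log₂(0.09) = 0.3127
−0.05·log₂(0.05) = 0.2161
Sum ≈ 2.2361 → 2.2361 bits.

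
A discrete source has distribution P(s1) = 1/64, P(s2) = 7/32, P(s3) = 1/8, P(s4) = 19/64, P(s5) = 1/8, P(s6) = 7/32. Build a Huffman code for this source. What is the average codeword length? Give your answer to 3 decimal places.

2.406 bits/symbol

Repeatedly combine the two least-probable nodes; the expected code length is the sum of the merged weights.
merge 1/64 + 1/8 → 9/64
merge 1/8 + 9/64 → 17/64
merge 7/32 + 7/32 → 7/16
merge 17/64 + 19/64 → 9/16
merge 7/16 + 9/16 → 1
L = 9/64 + 17/64 + 7/16 + 9/16 + 1 = 77/32 ≈ 2.406 bits/symbol.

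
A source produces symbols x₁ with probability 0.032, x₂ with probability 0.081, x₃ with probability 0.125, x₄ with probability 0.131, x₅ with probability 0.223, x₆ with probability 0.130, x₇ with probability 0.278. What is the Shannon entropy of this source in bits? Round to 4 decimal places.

2.5906 bits

H = −Σ pᵢ log₂ pᵢ.
−0.032·log₂(0.032) = 0.1589
−0.081·log₂(0.081) = 0.2937
−0.125·log₂(0.125) = 0.3750
−0.131·log₂(0.131) = 0.3841
−0.223·log₂(0.223) = 0.4828
−0.130·log₂(0.130) = 0.3826
−0.278·log₂(0.278) = 0.5134
Sum ≈ 2.5906 → 2.5906 bits.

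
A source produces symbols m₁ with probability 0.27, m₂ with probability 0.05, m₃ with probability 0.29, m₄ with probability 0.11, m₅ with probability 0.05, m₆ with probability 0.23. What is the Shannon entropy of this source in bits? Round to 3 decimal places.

H = −Σ pᵢ log₂ pᵢ.
−0.27·log₂(0.27) = 0.5100
−0.05·log₂(0.05) = 0.2161
−0.29·log₂(0.29) = 0.5179
−0.11·log₂(0.11) = 0.3503
−0.05·log₂(0.05) = 0.2161
−0.23·log₂(0.23) = 0.4877
Sum ≈ 2.2981 → 2.298 bits.

2.298 bits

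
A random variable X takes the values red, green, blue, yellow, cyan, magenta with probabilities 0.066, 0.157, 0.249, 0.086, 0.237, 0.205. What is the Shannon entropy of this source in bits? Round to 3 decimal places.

H = −Σ pᵢ log₂ pᵢ.
−0.066·log₂(0.066) = 0.2588
−0.157·log₂(0.157) = 0.4194
−0.249·log₂(0.249) = 0.4994
−0.086·log₂(0.086) = 0.3044
−0.237·log₂(0.237) = 0.4923
−0.205·log₂(0.205) = 0.4687
Sum ≈ 2.4430 → 2.443 bits.

2.443 bits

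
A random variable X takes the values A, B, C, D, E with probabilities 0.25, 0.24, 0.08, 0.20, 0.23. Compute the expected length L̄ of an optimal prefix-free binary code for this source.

Repeatedly combine the two least-probable nodes; the expected code length is the sum of the merged weights.
merge 2/25 + 1/5 → 7/25
merge 23/100 + 6/25 → 47/100
merge 1/4 + 7/25 → 53/100
merge 47/100 + 53/100 → 1
L = 7/25 + 47/100 + 53/100 + 1 = 57/25 = 2.28 bits/symbol.

2.28 bits/symbol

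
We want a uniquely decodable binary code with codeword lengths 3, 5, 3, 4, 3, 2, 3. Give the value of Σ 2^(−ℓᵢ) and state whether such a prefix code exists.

0.84375; yes

With common denominator 2^5 = 32: Σ 2^(−ℓᵢ) = 4/32 + 1/32 + 4/32 + 2/32 + 4/32 + 8/32 + 4/32 = 27/32 = 0.84375.
Kraft's inequality requires Σ ≤ 1; here Σ = 0.84375 ≤ 1, so such a prefix code exists.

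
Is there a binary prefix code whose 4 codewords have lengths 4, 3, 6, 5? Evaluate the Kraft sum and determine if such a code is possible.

0.234375; yes

With common denominator 2^6 = 64: Σ 2^(−ℓᵢ) = 4/64 + 8/64 + 1/64 + 2/64 = 15/64 = 0.234375.
Kraft's inequality requires Σ ≤ 1; here Σ = 0.234375 ≤ 1, so such a prefix code exists.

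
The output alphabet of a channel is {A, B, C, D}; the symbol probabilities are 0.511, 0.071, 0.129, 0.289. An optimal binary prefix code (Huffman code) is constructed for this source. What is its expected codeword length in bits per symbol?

1.689 bits/symbol

Repeatedly combine the two least-probable nodes; the expected code length is the sum of the merged weights.
merge 71/1000 + 129/1000 → 1/5
merge 1/5 + 289/1000 → 489/1000
merge 489/1000 + 511/1000 → 1
L = 1/5 + 489/1000 + 1 = 1689/1000 = 1.689 bits/symbol.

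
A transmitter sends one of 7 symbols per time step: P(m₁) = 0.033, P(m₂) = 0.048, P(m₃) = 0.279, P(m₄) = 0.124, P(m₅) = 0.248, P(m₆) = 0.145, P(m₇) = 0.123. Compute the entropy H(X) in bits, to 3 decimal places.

2.535 bits

H = −Σ pᵢ log₂ pᵢ.
−0.033·log₂(0.033) = 0.1624
−0.048·log₂(0.048) = 0.2103
−0.279·log₂(0.279) = 0.5138
−0.124·log₂(0.124) = 0.3734
−0.248·log₂(0.248) = 0.4989
−0.145·log₂(0.145) = 0.4040
−0.123·log₂(0.123) = 0.3719
Sum ≈ 2.5346 → 2.535 bits.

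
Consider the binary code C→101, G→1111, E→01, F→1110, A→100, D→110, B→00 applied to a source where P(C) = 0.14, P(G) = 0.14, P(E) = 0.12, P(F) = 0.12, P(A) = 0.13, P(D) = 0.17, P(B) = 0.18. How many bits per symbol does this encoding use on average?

2.96 bits/symbol

L̄ = Σ pᵢ·ℓᵢ = 0.14·3 + 0.14·4 + 0.12·2 + 0.12·4 + 0.13·3 + 0.17·3 + 0.18·2 = 2.96 bits/symbol.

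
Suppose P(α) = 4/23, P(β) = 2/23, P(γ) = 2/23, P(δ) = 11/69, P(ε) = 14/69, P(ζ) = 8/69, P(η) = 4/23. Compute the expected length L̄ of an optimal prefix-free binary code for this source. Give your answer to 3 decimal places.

2.797 bits/symbol

Repeatedly combine the two least-probable nodes; the expected code length is the sum of the merged weights.
merge 2/23 + 2/23 → 4/23
merge 8/69 + 11/69 → 19/69
merge 4/23 + 4/23 → 8/23
merge 4/23 + 14/69 → 26/69
merge 19/69 + 8/23 → 43/69
merge 26/69 + 43/69 → 1
L = 4/23 + 19/69 + 8/23 + 26/69 + 43/69 + 1 = 193/69 ≈ 2.797 bits/symbol.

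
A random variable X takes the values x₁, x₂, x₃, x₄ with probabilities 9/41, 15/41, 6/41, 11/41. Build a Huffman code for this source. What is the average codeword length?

2 bits/symbol

Repeatedly combine the two least-probable nodes; the expected code length is the sum of the merged weights.
merge 6/41 + 9/41 → 15/41
merge 11/41 + 15/41 → 26/41
merge 15/41 + 26/41 → 1
L = 15/41 + 26/41 + 1 = 2 bits/symbol.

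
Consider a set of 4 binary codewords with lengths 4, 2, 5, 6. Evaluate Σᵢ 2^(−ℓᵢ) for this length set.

With common denominator 2^6 = 64: Σ 2^(−ℓᵢ) = 4/64 + 16/64 + 2/64 + 1/64 = 23/64 = 0.359375.

0.359375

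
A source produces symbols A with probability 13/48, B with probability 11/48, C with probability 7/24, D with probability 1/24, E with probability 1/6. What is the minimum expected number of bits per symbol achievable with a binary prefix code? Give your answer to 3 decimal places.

Repeatedly combine the two least-probable nodes; the expected code length is the sum of the merged weights.
merge 1/24 + 1/6 → 5/24
merge 5/24 + 11/48 → 7/16
merge 13/48 + 7/24 → 9/16
merge 7/16 + 9/16 → 1
L = 5/24 + 7/16 + 9/16 + 1 = 53/24 ≈ 2.208 bits/symbol.

2.208 bits/symbol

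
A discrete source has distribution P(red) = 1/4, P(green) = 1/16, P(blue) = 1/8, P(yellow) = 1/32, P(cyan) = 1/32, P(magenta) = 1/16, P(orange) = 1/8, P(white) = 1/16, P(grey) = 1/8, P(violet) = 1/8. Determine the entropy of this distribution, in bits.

Each probability is a power of 1/2, so log₂(1/p) is an integer.
H = Σ p·log₂(1/p) = 1/4·2 + 1/16·4 + 1/8·3 + 1/32·5 + 1/32·5 + 1/16·4 + 1/8·3 + 1/16·4 + 1/8·3 + 1/8·3 = 3.0625 bits.

3.0625 bits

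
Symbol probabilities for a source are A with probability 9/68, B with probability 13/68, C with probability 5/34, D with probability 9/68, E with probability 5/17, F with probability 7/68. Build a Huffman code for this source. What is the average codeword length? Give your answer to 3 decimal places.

Repeatedly combine the two least-probable nodes; the expected code length is the sum of the merged weights.
merge 7/68 + 9/68 → 4/17
merge 9/68 + 5/34 → 19/68
merge 13/68 + 4/17 → 29/68
merge 19/68 + 5/17 → 39/68
merge 29/68 + 39/68 → 1
L = 4/17 + 19/68 + 29/68 + 39/68 + 1 = 171/68 ≈ 2.515 bits/symbol.

2.515 bits/symbol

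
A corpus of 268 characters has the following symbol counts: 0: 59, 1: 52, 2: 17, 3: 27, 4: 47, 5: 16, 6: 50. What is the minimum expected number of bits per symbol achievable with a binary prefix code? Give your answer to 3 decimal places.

Probabilities are the counts divided by 268.
Repeatedly combine the two least-probable nodes; the expected code length is the sum of the merged weights.
merge 4/67 + 17/268 → 33/268
merge 27/268 + 33/268 → 15/67
merge 47/268 + 25/134 → 97/268
merge 13/67 + 59/268 → 111/268
merge 15/67 + 97/268 → 157/268
merge 111/268 + 157/268 → 1
L = 33/268 + 15/67 + 97/268 + 111/268 + 157/268 + 1 = 363/134 ≈ 2.709 bits/symbol.

2.709 bits/symbol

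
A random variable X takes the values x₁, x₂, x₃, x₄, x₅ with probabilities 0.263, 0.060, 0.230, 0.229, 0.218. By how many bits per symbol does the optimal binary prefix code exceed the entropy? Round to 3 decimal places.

Entropy H = −Σ p log₂ p ≈ 2.2040 bits.
Huffman merges: 3/50+109/500→139/500; 229/1000+23/100→459/1000; 263/1000+139/500→541/1000; 459/1000+541/1000→1. L = 1139/500 ≈ 2.2780.
L − H = 2.2780 − 2.2040 = 0.074 bits.

0.074 bits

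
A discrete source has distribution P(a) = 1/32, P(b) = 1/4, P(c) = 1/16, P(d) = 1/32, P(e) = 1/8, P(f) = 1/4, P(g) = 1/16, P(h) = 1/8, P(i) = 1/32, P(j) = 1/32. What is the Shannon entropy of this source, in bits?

Each probability is a power of 1/2, so log₂(1/p) is an integer.
H = Σ p·log₂(1/p) = 1/32·5 + 1/4·2 + 1/16·4 + 1/32·5 + 1/8·3 + 1/4·2 + 1/16·4 + 1/8·3 + 1/32·5 + 1/32·5 = 2.875 bits.

2.875 bits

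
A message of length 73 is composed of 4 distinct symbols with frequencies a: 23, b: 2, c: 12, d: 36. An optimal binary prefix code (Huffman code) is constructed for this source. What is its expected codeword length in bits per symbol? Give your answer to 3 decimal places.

Probabilities are the counts divided by 73.
Repeatedly combine the two least-probable nodes; the expected code length is the sum of the merged weights.
merge 2/73 + 12/73 → 14/73
merge 14/73 + 23/73 → 37/73
merge 36/73 + 37/73 → 1
L = 14/73 + 37/73 + 1 = 124/73 ≈ 1.699 bits/symbol.

1.699 bits/symbol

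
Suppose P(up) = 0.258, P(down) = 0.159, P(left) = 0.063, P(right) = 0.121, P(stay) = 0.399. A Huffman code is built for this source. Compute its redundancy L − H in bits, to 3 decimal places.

0.053 bits

Entropy H = −Σ p log₂ p ≈ 2.0749 bits.
Huffman merges: 63/1000+121/1000→23/125; 159/1000+23/125→343/1000; 129/500+343/1000→601/1000; 399/1000+601/1000→1. L = 266/125 ≈ 2.1280.
L − H = 2.1280 − 2.0749 = 0.053 bits.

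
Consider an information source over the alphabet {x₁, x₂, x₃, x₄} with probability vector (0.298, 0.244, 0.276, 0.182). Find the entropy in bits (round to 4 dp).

1.9770 bits

H = −Σ pᵢ log₂ pᵢ.
−0.298·log₂(0.298) = 0.5205
−0.244·log₂(0.244) = 0.4966
−0.276·log₂(0.276) = 0.5126
−0.182·log₂(0.182) = 0.4474
Sum ≈ 1.9770 → 1.9770 bits.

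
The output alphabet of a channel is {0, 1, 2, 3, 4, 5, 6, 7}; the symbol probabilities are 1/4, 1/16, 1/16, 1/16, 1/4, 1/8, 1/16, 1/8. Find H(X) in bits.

Each probability is a power of 1/2, so log₂(1/p) is an integer.
H = Σ p·log₂(1/p) = 1/4·2 + 1/16·4 + 1/16·4 + 1/16·4 + 1/4·2 + 1/8·3 + 1/16·4 + 1/8·3 = 2.75 bits.

2.75 bits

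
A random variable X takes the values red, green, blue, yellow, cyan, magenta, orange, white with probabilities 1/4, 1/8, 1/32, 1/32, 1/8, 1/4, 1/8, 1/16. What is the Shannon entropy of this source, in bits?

Each probability is a power of 1/2, so log₂(1/p) is an integer.
H = Σ p·log₂(1/p) = 1/4·2 + 1/8·3 + 1/32·5 + 1/32·5 + 1/8·3 + 1/4·2 + 1/8·3 + 1/16·4 = 2.6875 bits.

2.6875 bits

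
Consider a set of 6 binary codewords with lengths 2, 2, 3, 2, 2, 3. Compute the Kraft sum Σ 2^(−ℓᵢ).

1.25

With common denominator 2^3 = 8: Σ 2^(−ℓᵢ) = 2/8 + 2/8 + 1/8 + 2/8 + 2/8 + 1/8 = 10/8 = 1.25.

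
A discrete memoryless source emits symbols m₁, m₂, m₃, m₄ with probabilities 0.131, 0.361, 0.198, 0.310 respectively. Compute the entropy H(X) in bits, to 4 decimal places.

H = −Σ pᵢ log₂ pᵢ.
−0.131·log₂(0.131) = 0.3841
−0.361·log₂(0.361) = 0.5306
−0.198·log₂(0.198) = 0.4626
−0.310·log₂(0.310) = 0.5238
Sum ≈ 1.9012 → 1.9012 bits.

1.9012 bits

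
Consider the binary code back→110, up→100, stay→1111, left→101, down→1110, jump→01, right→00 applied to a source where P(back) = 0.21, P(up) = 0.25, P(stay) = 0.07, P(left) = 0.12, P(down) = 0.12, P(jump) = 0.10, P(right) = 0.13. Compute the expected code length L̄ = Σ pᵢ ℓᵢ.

2.96 bits/symbol

L̄ = Σ pᵢ·ℓᵢ = 0.21·3 + 0.25·3 + 0.07·4 + 0.12·3 + 0.12·4 + 0.10·2 + 0.13·2 = 2.96 bits/symbol.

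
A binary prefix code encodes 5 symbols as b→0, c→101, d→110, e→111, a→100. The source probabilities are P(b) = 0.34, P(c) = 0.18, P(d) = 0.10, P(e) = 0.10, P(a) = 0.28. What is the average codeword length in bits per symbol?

2.32 bits/symbol

L̄ = Σ pᵢ·ℓᵢ = 0.34·1 + 0.18·3 + 0.10·3 + 0.10·3 + 0.28·3 = 2.32 bits/symbol.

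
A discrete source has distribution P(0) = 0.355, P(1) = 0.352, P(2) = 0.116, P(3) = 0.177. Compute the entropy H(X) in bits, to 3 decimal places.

H = −Σ pᵢ log₂ pᵢ.
−0.355·log₂(0.355) = 0.5304
−0.352·log₂(0.352) = 0.5302
−0.116·log₂(0.116) = 0.3605
−0.177·log₂(0.177) = 0.4422
Sum ≈ 1.8633 → 1.863 bits.

1.863 bits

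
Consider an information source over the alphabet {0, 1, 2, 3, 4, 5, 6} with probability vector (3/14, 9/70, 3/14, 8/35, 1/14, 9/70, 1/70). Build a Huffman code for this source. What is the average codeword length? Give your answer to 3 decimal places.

Repeatedly combine the two least-probable nodes; the expected code length is the sum of the merged weights.
merge 1/70 + 1/14 → 3/35
merge 3/35 + 9/70 → 3/14
merge 9/70 + 3/14 → 12/35
merge 3/14 + 3/14 → 3/7
merge 8/35 + 12/35 → 4/7
merge 3/7 + 4/7 → 1
L = 3/35 + 3/14 + 12/35 + 3/7 + 4/7 + 1 = 37/14 ≈ 2.643 bits/symbol.

2.643 bits/symbol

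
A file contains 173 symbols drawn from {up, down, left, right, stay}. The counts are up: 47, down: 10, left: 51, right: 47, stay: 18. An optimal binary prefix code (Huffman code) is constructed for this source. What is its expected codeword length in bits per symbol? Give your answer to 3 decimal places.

Probabilities are the counts divided by 173.
Repeatedly combine the two least-probable nodes; the expected code length is the sum of the merged weights.
merge 10/173 + 18/173 → 28/173
merge 28/173 + 47/173 → 75/173
merge 47/173 + 51/173 → 98/173
merge 75/173 + 98/173 → 1
L = 28/173 + 75/173 + 98/173 + 1 = 374/173 ≈ 2.162 bits/symbol.

2.162 bits/symbol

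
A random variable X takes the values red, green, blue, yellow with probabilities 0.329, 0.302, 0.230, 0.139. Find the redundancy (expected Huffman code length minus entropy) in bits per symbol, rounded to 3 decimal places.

0.067 bits

Entropy H = −Σ p log₂ p ≈ 1.9327 bits.
Huffman merges: 139/1000+23/100→369/1000; 151/500+329/1000→631/1000; 369/1000+631/1000→1. L = 2 ≈ 2.0000.
L − H = 2.0000 − 1.9327 = 0.067 bits.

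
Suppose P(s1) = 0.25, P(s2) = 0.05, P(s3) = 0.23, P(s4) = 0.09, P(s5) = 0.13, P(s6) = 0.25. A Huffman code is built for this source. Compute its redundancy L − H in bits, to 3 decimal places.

Entropy H = −Σ p log₂ p ≈ 2.3991 bits.
Huffman merges: 1/20+9/100→7/50; 13/100+7/50→27/100; 23/100+1/4→12/25; 1/4+27/100→13/25; 12/25+13/25→1. L = 241/100 ≈ 2.4100.
L − H = 2.4100 − 2.3991 = 0.011 bits.

0.011 bits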